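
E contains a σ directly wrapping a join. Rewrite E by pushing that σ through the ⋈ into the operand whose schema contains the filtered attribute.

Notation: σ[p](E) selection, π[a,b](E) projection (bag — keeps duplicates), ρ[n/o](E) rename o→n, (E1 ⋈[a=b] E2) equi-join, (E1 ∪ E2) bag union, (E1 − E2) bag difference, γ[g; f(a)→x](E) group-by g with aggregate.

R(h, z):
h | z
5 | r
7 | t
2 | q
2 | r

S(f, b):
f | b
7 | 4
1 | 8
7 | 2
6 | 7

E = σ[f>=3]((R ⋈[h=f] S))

σ filters on f, owned by the right side.
E' = (R ⋈[h=f] σ[f>=3](S))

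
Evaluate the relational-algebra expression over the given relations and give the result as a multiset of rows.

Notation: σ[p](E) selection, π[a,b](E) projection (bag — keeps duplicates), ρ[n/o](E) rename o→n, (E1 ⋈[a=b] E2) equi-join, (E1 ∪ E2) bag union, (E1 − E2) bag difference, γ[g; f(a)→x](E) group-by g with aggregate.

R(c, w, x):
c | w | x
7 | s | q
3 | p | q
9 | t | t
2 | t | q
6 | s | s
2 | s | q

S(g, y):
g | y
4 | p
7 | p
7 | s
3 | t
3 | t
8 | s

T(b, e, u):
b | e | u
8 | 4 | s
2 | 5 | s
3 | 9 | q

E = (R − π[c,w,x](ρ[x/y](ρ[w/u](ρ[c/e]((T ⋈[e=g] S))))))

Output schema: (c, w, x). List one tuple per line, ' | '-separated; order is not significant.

Row counts bottom-up:
  R → 6
  T → 3
  S → 6
  (T ⋈[e=g] S) → 1
  ρ[c/e]((T ⋈[e=g] S)) → 1
  ρ[w/u](ρ[c/e]((T ⋈[e=g] S))) → 1
  ρ[x/y](ρ[w/u](ρ[c/e]((T ⋈[e=g] S)))) → 1
  π[c,w,x](ρ[x/y](ρ[w/u](ρ[c/e]((T ⋈[e=g] S))))) → 1
  (R − π[c,w,x](ρ[x/y](ρ[w/u](ρ[c/e]((T ⋈[e=g] S)))))) → 6

== RESULT ==
c | w | x
2 | s | q
2 | t | q
3 | p | q
6 | s | s
7 | s | q
9 | t | t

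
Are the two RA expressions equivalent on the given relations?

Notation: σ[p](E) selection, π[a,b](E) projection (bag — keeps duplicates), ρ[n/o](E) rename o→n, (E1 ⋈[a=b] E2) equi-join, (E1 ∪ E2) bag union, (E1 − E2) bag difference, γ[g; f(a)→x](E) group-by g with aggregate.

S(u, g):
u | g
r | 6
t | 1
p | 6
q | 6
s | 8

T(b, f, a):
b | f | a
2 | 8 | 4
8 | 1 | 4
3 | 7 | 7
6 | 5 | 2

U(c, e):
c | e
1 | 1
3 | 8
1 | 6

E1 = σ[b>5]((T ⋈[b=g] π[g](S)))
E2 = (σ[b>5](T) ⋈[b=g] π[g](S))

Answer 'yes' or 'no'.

E1 stepwise |·|:
  T → 4
  S → 5
  π[g](S) → 5
  (T ⋈[b=g] π[g](S)) → 4
  σ[b>5]((T ⋈[b=g] π[g](S))) → 4
E2 stepwise |·|:
  T → 4
  σ[b>5](T) → 2
  S → 5
  π[g](S) → 5
  (σ[b>5](T) ⋈[b=g] π[g](S)) → 4

E1 and E2 produce the same multiset:
b | f | a | g
6 | 5 | 2 | 6
6 | 5 | 2 | 6
6 | 5 | 2 | 6
8 | 1 | 4 | 8

yes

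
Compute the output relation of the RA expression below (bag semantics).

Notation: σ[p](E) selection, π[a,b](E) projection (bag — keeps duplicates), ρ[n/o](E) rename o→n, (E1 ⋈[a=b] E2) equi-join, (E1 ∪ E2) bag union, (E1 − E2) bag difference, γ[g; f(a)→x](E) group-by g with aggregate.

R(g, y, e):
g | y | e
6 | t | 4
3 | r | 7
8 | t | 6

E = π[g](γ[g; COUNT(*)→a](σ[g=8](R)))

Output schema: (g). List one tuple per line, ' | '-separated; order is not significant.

Row counts bottom-up:
  R → 3
  σ[g=8](R) → 1
  γ[g; COUNT(*)→a](σ[g=8](R)) → 1
  π[g](γ[g; COUNT(*)→a](σ[g=8](R))) → 1

== RESULT ==
g
8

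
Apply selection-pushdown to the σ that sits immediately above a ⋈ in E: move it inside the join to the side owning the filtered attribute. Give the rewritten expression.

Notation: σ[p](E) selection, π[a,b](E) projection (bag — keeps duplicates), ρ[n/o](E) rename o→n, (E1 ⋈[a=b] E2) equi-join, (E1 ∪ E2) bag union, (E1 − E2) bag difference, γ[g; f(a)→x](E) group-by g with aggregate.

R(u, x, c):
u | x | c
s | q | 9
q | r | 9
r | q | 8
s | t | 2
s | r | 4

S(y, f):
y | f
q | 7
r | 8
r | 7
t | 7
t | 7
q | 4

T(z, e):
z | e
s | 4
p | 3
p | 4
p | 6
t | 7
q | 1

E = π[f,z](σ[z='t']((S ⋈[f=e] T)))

σ filters on z, owned by the right side.
E' = π[f,z]((S ⋈[f=e] σ[z='t'](T)))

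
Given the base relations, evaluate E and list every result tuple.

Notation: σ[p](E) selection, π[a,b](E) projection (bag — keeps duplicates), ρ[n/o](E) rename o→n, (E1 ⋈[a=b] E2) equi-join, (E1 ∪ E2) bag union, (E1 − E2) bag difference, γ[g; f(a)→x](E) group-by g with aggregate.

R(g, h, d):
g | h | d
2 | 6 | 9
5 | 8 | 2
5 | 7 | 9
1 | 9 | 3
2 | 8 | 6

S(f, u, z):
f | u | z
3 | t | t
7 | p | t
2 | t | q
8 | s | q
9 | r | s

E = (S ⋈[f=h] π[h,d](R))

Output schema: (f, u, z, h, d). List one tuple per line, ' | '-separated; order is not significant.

Row counts bottom-up:
  S → 5
  R → 5
  π[h,d](R) → 5
  (S ⋈[f=h] π[h,d](R)) → 4

== RESULT ==
f | u | z | h | d
7 | p | t | 7 | 9
8 | s | q | 8 | 2
8 | s | q | 8 | 6
9 | r | s | 9 | 3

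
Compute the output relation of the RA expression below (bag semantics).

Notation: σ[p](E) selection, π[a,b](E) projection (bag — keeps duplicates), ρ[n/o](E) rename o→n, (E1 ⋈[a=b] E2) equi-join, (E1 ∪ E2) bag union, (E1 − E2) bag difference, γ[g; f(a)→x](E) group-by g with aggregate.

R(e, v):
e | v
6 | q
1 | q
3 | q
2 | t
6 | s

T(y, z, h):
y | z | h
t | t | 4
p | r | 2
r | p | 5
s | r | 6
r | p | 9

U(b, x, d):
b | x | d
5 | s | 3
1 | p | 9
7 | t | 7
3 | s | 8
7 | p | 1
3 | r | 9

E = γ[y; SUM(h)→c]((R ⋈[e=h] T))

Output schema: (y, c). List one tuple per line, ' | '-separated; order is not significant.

Per-node cardinality:
  R → 5
  T → 5
  (R ⋈[e=h] T) → 3
  γ[y; SUM(h)→c]((R ⋈[e=h] T)) → 2

== RESULT ==
y | c
p | 2
s | 12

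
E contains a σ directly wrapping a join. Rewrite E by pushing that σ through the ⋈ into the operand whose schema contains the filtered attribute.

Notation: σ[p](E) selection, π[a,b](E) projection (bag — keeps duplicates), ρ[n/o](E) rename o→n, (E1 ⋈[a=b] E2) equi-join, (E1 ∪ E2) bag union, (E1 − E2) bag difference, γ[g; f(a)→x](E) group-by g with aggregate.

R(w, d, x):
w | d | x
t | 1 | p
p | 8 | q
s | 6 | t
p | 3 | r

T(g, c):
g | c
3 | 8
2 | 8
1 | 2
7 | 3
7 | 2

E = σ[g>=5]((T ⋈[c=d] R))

σ filters on g, owned by the left side.
E' = (σ[g>=5](T) ⋈[c=d] R)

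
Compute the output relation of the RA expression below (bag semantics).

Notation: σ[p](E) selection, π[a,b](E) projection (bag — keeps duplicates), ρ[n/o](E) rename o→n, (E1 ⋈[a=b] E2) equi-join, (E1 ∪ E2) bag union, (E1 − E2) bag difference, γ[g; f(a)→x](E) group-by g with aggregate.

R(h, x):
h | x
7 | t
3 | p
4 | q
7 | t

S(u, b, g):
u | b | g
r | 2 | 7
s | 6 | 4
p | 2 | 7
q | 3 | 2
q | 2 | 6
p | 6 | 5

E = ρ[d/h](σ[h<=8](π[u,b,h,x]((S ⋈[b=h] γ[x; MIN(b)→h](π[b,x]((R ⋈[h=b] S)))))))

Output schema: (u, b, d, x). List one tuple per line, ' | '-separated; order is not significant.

Row counts bottom-up:
  S → 6
  R → 4
  S → 6
  (R ⋈[h=b] S) → 1
  π[b,x]((R ⋈[h=b] S)) → 1
  γ[x; MIN(b)→h](π[b,x]((R ⋈[h=b] S))) → 1
  (S ⋈[b=h] γ[x; MIN(b)→h](π[b,x]((R ⋈[h=b] S)))) → 1
  π[u,b,h,x]((S ⋈[b=h] γ[x; MIN(b)→h](π[b,x]((R ⋈[h=b] S))))) → 1
  σ[h<=8](π[u,b,h,x]((S ⋈[b=h] γ[x; MIN(b)→h](π[b,x]((R ⋈[h=b] S)))))) → 1
  ρ[d/h](σ[h<=8](π[u,b,h,x]((S ⋈[b=h] γ[x; MIN(b)→h](π[b,x]((R ⋈[h=b] S))))))) → 1

== RESULT ==
u | b | d | x
q | 3 | 3 | p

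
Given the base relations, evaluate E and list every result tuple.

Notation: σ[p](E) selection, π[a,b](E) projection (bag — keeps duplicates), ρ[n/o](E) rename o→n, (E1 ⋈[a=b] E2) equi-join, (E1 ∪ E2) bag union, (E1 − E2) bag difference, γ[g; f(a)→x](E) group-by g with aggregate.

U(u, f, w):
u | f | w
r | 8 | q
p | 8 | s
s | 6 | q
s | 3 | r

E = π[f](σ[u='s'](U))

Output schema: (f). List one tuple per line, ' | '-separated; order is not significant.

Per-node cardinality:
  U → 4
  σ[u='s'](U) → 2
  π[f](σ[u='s'](U)) → 2

== RESULT ==
f
3
6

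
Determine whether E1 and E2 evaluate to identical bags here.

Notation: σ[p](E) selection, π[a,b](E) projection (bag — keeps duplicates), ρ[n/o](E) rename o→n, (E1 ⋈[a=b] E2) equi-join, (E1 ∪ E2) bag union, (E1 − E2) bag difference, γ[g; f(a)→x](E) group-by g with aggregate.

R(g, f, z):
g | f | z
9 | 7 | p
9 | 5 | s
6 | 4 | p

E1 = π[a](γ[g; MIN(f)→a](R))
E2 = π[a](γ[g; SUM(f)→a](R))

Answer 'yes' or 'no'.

E1 per-node cardinality:
  R → 3
  γ[g; MIN(f)→a](R) → 2
  π[a](γ[g; MIN(f)→a](R)) → 2
E2 per-node cardinality:
  R → 3
  γ[g; SUM(f)→a](R) → 2
  π[a](γ[g; SUM(f)→a](R)) → 2

E1 result:
a
4
5
E2 result:
a
4
12
Witness: (12,) appears 0× in E1 but 1× in E2.

no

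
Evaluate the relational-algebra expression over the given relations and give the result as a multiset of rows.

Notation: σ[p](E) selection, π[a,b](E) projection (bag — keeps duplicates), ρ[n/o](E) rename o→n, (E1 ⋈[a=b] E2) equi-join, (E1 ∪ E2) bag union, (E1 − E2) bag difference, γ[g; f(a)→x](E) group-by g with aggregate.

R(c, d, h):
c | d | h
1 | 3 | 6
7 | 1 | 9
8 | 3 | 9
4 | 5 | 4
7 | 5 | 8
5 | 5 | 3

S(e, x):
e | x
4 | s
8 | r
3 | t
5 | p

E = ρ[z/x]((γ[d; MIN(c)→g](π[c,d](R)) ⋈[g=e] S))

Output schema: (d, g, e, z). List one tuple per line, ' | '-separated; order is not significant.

Subexpression sizes:
  R → 6
  π[c,d](R) → 6
  γ[d; MIN(c)→g](π[c,d](R)) → 3
  S → 4
  (γ[d; MIN(c)→g](π[c,d](R)) ⋈[g=e] S) → 1
  ρ[z/x]((γ[d; MIN(c)→g](π[c,d](R)) ⋈[g=e] S)) → 1

== RESULT ==
d | g | e | z
5 | 4 | 4 | s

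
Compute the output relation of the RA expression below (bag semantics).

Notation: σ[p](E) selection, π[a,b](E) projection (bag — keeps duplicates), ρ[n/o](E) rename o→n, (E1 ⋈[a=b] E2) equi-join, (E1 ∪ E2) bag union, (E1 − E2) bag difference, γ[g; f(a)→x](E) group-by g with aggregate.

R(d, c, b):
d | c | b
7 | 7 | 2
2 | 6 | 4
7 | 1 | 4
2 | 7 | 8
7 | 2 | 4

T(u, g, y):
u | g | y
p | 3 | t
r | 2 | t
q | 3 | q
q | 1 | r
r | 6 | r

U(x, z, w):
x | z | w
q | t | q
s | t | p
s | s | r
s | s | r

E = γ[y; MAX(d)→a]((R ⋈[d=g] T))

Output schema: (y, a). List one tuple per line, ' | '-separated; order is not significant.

Row counts bottom-up:
  R → 5
  T → 5
  (R ⋈[d=g] T) → 2
  γ[y; MAX(d)→a]((R ⋈[d=g] T)) → 1

== RESULT ==
y | a
t | 2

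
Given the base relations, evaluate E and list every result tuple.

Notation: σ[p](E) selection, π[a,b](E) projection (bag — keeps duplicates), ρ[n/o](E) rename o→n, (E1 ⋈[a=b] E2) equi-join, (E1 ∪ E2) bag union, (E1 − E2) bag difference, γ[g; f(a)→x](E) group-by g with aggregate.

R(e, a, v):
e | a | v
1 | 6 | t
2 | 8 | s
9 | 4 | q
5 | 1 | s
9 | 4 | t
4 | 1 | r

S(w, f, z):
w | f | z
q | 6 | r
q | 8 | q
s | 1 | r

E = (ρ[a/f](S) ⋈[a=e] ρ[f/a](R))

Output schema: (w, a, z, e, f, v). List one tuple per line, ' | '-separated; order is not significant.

Stepwise |·|:
  S → 3
  ρ[a/f](S) → 3
  R → 6
  ρ[f/a](R) → 6
  (ρ[a/f](S) ⋈[a=e] ρ[f/a](R)) → 1

== RESULT ==
w | a | z | e | f | v
s | 1 | r | 1 | 6 | t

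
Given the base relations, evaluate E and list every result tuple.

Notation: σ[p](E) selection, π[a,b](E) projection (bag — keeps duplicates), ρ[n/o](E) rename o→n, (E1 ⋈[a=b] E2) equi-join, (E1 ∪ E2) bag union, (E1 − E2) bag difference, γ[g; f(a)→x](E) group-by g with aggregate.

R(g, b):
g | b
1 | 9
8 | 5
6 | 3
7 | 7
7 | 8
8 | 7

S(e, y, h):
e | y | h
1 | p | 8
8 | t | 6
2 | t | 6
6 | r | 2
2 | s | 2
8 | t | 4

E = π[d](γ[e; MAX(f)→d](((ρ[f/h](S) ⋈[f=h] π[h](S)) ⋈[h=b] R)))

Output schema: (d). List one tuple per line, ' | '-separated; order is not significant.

Per-node cardinality:
  S → 6
  ρ[f/h](S) → 6
  S → 6
  π[h](S) → 6
  (ρ[f/h](S) ⋈[f=h] π[h](S)) → 10
  R → 6
  ((ρ[f/h](S) ⋈[f=h] π[h](S)) ⋈[h=b] R) → 1
  γ[e; MAX(f)→d](((ρ[f/h](S) ⋈[f=h] π[h](S)) ⋈[h=b] R)) → 1
  π[d](γ[e; MAX(f)→d](((ρ[f/h](S) ⋈[f=h] π[h](S)) ⋈[h=b] R))) → 1

== RESULT ==
d
8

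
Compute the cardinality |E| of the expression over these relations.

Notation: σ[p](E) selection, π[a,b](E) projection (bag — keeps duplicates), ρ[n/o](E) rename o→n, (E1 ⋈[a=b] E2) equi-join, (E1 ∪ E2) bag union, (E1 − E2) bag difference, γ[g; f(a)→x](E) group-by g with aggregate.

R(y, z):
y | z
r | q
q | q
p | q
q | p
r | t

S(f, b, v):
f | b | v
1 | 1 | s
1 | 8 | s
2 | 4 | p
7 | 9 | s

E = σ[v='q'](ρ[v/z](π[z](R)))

Stepwise |·|:
  R → 5
  π[z](R) → 5
  ρ[v/z](π[z](R)) → 5
  σ[v='q'](ρ[v/z](π[z](R))) → 3

|E| = 3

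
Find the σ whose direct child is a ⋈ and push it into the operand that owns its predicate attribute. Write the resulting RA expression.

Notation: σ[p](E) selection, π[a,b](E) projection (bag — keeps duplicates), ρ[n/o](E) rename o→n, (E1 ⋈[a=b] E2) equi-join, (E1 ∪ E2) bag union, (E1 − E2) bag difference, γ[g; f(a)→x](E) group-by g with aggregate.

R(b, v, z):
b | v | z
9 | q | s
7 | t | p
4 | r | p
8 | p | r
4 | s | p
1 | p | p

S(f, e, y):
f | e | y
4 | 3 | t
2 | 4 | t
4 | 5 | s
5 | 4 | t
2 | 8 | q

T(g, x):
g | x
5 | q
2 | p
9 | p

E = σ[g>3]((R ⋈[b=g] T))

σ filters on g, owned by the right side.
E' = (R ⋈[b=g] σ[g>3](T))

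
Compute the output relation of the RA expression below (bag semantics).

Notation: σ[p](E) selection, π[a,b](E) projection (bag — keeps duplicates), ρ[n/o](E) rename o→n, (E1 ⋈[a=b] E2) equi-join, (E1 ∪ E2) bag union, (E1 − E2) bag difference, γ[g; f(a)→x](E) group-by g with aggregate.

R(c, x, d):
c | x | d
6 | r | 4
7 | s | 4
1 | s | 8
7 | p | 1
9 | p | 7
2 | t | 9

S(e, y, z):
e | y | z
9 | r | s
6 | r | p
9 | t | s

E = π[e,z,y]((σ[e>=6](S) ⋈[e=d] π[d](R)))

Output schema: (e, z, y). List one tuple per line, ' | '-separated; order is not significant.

Stepwise |·|:
  S → 3
  σ[e>=6](S) → 3
  R → 6
  π[d](R) → 6
  (σ[e>=6](S) ⋈[e=d] π[d](R)) → 2
  π[e,z,y]((σ[e>=6](S) ⋈[e=d] π[d](R))) → 2

== RESULT ==
e | z | y
9 | s | r
9 | s | t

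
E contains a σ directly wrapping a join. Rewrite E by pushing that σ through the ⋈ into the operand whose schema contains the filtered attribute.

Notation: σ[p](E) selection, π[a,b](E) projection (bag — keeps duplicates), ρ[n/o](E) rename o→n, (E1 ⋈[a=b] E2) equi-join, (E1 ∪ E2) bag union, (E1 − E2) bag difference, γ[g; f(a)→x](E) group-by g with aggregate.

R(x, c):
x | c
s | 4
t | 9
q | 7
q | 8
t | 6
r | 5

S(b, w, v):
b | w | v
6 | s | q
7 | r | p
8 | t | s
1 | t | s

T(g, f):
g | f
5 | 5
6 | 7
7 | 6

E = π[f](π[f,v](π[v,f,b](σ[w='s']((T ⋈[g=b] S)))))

σ filters on w, owned by the right side.
E' = π[f](π[f,v](π[v,f,b]((T ⋈[g=b] σ[w='s'](S)))))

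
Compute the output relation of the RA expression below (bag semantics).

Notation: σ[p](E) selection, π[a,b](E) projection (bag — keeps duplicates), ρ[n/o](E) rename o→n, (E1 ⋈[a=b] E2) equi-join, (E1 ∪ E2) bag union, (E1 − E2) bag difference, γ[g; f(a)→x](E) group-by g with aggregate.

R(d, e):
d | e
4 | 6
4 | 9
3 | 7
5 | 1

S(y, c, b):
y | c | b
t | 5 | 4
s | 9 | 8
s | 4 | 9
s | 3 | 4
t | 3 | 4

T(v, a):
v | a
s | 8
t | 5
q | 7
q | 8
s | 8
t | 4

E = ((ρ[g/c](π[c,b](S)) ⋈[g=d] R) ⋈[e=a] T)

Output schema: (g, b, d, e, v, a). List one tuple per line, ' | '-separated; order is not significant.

Per-node cardinality:
  S → 5
  π[c,b](S) → 5
  ρ[g/c](π[c,b](S)) → 5
  R → 4
  (ρ[g/c](π[c,b](S)) ⋈[g=d] R) → 5
  T → 6
  ((ρ[g/c](π[c,b](S)) ⋈[g=d] R) ⋈[e=a] T) → 2

== RESULT ==
g | b | d | e | v | a
3 | 4 | 3 | 7 | q | 7
3 | 4 | 3 | 7 | q | 7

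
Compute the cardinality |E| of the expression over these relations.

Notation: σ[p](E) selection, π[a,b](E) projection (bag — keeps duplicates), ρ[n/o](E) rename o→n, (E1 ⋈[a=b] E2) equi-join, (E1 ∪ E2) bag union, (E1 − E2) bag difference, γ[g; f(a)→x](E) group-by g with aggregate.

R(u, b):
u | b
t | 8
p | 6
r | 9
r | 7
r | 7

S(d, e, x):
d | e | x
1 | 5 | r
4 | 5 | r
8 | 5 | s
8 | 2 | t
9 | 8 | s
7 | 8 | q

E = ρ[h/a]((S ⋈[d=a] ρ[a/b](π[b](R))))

Per-node cardinality:
  S → 6
  R → 5
  π[b](R) → 5
  ρ[a/b](π[b](R)) → 5
  (S ⋈[d=a] ρ[a/b](π[b](R))) → 5
  ρ[h/a]((S ⋈[d=a] ρ[a/b](π[b](R)))) → 5

|E| = 5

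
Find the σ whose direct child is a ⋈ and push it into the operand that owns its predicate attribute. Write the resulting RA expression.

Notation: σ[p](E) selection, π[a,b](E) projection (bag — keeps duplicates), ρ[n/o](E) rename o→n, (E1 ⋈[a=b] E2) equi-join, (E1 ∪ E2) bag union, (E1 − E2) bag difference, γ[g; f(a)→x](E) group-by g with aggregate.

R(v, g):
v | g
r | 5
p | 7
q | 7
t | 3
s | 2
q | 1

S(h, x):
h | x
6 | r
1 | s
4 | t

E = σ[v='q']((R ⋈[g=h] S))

σ filters on v, owned by the left side.
E' = (σ[v='q'](R) ⋈[g=h] S)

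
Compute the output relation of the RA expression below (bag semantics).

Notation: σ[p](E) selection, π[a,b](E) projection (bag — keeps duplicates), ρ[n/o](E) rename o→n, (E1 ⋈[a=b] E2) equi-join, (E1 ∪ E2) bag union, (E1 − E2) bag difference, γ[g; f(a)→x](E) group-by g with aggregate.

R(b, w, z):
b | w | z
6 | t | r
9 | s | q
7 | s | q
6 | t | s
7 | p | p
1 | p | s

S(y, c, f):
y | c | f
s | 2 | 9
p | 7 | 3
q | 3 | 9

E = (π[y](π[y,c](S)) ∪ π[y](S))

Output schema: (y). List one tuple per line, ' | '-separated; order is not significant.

Subexpression sizes:
  S → 3
  π[y,c](S) → 3
  π[y](π[y,c](S)) → 3
  S → 3
  π[y](S) → 3
  (π[y](π[y,c](S)) ∪ π[y](S)) → 6

== RESULT ==
y
p
p
q
q
s
s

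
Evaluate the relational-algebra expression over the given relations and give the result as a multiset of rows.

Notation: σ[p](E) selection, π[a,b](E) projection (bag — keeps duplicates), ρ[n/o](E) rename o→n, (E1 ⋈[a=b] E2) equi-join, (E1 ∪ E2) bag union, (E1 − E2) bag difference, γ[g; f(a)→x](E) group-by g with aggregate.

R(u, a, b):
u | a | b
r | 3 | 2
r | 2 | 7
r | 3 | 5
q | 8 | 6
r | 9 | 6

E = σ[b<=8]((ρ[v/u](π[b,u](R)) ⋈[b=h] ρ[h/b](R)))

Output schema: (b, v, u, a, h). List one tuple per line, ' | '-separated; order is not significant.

Subexpression sizes:
  R → 5
  π[b,u](R) → 5
  ρ[v/u](π[b,u](R)) → 5
  R → 5
  ρ[h/b](R) → 5
  (ρ[v/u](π[b,u](R)) ⋈[b=h] ρ[h/b](R)) → 7
  σ[b<=8]((ρ[v/u](π[b,u](R)) ⋈[b=h] ρ[h/b](R))) → 7

== RESULT ==
b | v | u | a | h
2 | r | r | 3 | 2
5 | r | r | 3 | 5
6 | q | q | 8 | 6
6 | q | r | 9 | 6
6 | r | q | 8 | 6
6 | r | r | 9 | 6
7 | r | r | 2 | 7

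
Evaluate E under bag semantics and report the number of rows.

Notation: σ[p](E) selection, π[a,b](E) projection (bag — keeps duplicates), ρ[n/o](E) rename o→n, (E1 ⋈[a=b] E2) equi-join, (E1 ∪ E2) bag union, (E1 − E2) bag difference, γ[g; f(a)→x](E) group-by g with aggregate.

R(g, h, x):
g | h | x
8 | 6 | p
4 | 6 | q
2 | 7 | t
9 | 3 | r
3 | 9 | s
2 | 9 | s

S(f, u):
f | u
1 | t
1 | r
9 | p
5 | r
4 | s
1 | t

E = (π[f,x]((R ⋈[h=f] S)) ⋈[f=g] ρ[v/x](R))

Per-node cardinality:
  R → 6
  S → 6
  (R ⋈[h=f] S) → 2
  π[f,x]((R ⋈[h=f] S)) → 2
  R → 6
  ρ[v/x](R) → 6
  (π[f,x]((R ⋈[h=f] S)) ⋈[f=g] ρ[v/x](R)) → 2

|E| = 2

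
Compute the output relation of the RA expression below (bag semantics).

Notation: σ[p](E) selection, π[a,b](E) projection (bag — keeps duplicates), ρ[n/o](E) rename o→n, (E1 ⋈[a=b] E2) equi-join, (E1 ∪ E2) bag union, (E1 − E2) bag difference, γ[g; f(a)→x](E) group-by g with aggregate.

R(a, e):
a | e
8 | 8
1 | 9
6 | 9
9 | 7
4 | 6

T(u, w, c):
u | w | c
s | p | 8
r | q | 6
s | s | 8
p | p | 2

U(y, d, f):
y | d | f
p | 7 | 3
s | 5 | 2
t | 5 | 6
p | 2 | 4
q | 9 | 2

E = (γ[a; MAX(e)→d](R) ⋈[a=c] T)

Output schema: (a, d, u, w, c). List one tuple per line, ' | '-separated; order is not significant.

Subexpression sizes:
  R → 5
  γ[a; MAX(e)→d](R) → 5
  T → 4
  (γ[a; MAX(e)→d](R) ⋈[a=c] T) → 3

== RESULT ==
a | d | u | w | c
6 | 9 | r | q | 6
8 | 8 | s | p | 8
8 | 8 | s | s | 8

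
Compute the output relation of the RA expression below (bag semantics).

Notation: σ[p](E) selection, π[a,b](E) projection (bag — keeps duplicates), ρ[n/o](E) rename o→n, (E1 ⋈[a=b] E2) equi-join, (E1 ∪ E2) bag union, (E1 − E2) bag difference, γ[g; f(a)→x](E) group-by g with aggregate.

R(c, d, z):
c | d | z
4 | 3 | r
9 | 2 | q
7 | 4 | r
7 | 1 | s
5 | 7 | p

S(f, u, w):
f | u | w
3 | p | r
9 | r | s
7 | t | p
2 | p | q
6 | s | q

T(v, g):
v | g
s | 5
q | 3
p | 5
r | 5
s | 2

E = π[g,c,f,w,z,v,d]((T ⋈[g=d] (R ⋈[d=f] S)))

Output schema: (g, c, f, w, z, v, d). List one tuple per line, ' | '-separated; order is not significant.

Subexpression sizes:
  T → 5
  R → 5
  S → 5
  (R ⋈[d=f] S) → 3
  (T ⋈[g=d] (R ⋈[d=f] S)) → 2
  π[g,c,f,w,z,v,d]((T ⋈[g=d] (R ⋈[d=f] S))) → 2

== RESULT ==
g | c | f | w | z | v | d
2 | 9 | 2 | q | q | s | 2
3 | 4 | 3 | r | r | q | 3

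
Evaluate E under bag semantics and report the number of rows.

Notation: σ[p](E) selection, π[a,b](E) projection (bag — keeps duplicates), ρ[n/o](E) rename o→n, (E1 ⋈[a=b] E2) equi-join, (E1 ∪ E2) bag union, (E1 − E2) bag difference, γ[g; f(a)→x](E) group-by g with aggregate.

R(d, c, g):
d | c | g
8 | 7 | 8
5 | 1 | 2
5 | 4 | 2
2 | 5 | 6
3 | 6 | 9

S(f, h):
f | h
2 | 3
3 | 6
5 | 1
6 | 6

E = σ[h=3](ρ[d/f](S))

Subexpression sizes:
  S → 4
  ρ[d/f](S) → 4
  σ[h=3](ρ[d/f](S)) → 1

|E| = 1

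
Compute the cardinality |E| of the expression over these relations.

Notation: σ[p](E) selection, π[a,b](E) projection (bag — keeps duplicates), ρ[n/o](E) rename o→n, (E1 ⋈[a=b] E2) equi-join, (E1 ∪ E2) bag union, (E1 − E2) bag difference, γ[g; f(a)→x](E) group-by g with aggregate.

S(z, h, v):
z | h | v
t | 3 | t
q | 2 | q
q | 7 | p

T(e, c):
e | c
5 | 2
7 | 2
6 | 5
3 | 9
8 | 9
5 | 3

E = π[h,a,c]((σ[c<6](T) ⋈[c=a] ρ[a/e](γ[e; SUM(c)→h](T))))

Stepwise |·|:
  T → 6
  σ[c<6](T) → 4
  T → 6
  γ[e; SUM(c)→h](T) → 5
  ρ[a/e](γ[e; SUM(c)→h](T)) → 5
  (σ[c<6](T) ⋈[c=a] ρ[a/e](γ[e; SUM(c)→h](T))) → 2
  π[h,a,c]((σ[c<6](T) ⋈[c=a] ρ[a/e](γ[e; SUM(c)→h](T)))) → 2

|E| = 2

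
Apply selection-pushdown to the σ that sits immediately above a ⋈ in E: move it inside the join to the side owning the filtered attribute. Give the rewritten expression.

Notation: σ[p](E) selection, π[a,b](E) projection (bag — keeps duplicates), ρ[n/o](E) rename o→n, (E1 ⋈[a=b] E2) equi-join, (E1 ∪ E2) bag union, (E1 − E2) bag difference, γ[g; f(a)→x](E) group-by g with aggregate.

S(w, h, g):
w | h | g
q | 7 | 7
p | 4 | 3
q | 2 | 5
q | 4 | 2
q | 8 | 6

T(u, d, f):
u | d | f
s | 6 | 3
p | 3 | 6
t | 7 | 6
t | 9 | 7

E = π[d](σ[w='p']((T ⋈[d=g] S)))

σ filters on w, owned by the right side.
E' = π[d]((T ⋈[d=g] σ[w='p'](S)))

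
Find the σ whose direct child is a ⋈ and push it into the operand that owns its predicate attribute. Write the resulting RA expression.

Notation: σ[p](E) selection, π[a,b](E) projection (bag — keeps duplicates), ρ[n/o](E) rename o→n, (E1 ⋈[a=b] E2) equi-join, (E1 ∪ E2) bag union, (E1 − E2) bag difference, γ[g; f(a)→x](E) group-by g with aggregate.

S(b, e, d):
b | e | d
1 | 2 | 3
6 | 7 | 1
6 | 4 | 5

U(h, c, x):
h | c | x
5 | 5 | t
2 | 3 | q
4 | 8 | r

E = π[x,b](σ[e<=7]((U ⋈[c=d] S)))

σ filters on e, owned by the right side.
E' = π[x,b]((U ⋈[c=d] σ[e<=7](S)))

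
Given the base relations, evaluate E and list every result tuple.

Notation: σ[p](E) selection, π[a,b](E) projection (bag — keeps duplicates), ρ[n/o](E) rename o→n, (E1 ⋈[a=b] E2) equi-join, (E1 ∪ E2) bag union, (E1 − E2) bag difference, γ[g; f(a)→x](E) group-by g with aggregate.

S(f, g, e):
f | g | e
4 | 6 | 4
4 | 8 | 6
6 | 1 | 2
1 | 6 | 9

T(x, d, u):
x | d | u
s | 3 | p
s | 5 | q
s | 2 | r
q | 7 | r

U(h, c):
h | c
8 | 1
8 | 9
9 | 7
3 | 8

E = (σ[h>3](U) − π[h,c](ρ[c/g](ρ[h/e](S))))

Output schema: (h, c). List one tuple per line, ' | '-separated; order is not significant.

Stepwise |·|:
  U → 4
  σ[h>3](U) → 3
  S → 4
  ρ[h/e](S) → 4
  ρ[c/g](ρ[h/e](S)) → 4
  π[h,c](ρ[c/g](ρ[h/e](S))) → 4
  (σ[h>3](U) − π[h,c](ρ[c/g](ρ[h/e](S)))) → 3

== RESULT ==
h | c
8 | 1
8 | 9
9 | 7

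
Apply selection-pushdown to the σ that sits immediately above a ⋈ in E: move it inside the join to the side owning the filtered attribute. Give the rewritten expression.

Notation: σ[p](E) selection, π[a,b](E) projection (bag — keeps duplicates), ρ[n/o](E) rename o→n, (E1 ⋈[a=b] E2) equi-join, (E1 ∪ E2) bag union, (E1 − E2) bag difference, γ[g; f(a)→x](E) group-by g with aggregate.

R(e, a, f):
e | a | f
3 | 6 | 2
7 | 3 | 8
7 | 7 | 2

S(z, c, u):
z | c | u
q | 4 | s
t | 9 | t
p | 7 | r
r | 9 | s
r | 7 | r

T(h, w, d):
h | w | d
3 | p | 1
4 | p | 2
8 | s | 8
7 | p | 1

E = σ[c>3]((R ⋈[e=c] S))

σ filters on c, owned by the right side.
E' = (R ⋈[e=c] σ[c>3](S))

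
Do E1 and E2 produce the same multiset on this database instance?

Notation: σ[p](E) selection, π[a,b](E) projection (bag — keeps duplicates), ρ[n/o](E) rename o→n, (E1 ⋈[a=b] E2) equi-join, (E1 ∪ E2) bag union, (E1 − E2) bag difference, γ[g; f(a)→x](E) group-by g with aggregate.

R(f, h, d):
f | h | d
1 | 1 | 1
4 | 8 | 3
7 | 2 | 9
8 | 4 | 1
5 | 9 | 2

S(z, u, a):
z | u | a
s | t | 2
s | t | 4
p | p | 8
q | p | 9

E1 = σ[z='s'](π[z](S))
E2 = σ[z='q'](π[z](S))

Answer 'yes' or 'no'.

E1 subexpression sizes:
  S → 4
  π[z](S) → 4
  σ[z='s'](π[z](S)) → 2
E2 subexpression sizes:
  S → 4
  π[z](S) → 4
  σ[z='q'](π[z](S)) → 1

E1 result:
z
s
s
E2 result:
z
q
Witness: ('q',) appears 0× in E1 but 1× in E2.

no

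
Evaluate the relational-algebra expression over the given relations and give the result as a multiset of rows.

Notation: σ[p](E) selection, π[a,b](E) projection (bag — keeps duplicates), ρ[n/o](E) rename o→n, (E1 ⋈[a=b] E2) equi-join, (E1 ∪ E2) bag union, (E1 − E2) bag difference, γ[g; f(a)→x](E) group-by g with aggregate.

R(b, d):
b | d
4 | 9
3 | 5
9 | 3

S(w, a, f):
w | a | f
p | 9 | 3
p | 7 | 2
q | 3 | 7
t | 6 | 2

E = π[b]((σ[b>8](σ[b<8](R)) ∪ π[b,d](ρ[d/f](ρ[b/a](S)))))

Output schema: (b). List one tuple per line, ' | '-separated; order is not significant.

Subexpression sizes:
  R → 3
  σ[b<8](R) → 2
  σ[b>8](σ[b<8](R)) → 0
  S → 4
  ρ[b/a](S) → 4
  ρ[d/f](ρ[b/a](S)) → 4
  π[b,d](ρ[d/f](ρ[b/a](S))) → 4
  (σ[b>8](σ[b<8](R)) ∪ π[b,d](ρ[d/f](ρ[b/a](S)))) → 4
  π[b]((σ[b>8](σ[b<8](R)) ∪ π[b,d](ρ[d/f](ρ[b/a](S))))) → 4

== RESULT ==
b
3
6
7
9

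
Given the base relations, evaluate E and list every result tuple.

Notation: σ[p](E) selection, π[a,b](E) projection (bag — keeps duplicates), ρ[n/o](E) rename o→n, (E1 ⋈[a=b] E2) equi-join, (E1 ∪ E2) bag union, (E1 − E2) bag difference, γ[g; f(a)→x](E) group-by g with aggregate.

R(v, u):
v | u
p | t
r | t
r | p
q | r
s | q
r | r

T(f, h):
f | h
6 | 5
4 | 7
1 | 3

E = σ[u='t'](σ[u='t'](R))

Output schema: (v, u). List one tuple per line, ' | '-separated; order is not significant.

Row counts bottom-up:
  R → 6
  σ[u='t'](R) → 2
  σ[u='t'](σ[u='t'](R)) → 2

== RESULT ==
v | u
p | t
r | t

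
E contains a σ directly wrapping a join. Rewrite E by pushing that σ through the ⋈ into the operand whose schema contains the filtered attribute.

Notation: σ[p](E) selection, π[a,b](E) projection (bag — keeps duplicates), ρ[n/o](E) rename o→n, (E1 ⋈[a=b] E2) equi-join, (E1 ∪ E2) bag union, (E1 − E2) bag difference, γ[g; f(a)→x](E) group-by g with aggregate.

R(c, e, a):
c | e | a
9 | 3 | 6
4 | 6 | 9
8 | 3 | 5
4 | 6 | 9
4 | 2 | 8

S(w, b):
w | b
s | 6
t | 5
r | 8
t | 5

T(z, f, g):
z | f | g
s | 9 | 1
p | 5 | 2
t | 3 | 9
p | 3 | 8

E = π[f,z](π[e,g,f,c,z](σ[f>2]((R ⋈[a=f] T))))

σ filters on f, owned by the right side.
E' = π[f,z](π[e,g,f,c,z]((R ⋈[a=f] σ[f>2](T))))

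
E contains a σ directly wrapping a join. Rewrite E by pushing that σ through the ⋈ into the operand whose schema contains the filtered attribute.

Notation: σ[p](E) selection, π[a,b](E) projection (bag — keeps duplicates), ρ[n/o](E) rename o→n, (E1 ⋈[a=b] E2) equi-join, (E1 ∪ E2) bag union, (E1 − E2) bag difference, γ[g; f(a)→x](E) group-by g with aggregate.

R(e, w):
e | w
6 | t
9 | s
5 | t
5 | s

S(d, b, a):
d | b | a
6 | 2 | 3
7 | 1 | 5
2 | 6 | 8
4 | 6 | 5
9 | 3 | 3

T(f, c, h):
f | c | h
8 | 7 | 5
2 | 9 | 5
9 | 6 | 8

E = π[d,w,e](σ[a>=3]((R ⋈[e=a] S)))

σ filters on a, owned by the right side.
E' = π[d,w,e]((R ⋈[e=a] σ[a>=3](S)))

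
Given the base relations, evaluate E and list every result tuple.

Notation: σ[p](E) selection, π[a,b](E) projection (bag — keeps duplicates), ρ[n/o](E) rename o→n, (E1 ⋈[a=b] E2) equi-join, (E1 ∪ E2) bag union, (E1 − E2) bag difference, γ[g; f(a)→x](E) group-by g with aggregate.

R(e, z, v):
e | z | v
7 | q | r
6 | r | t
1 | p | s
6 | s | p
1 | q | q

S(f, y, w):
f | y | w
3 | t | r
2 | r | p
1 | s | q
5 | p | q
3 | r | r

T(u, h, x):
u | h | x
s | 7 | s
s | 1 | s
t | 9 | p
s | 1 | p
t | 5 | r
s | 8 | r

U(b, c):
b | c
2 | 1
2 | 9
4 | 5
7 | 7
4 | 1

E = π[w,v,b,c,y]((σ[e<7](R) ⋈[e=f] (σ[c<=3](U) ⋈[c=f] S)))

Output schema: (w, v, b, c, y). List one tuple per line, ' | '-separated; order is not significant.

Stepwise |·|:
  R → 5
  σ[e<7](R) → 4
  U → 5
  σ[c<=3](U) → 2
  S → 5
  (σ[c<=3](U) ⋈[c=f] S) → 2
  (σ[e<7](R) ⋈[e=f] (σ[c<=3](U) ⋈[c=f] S)) → 4
  π[w,v,b,c,y]((σ[e<7](R) ⋈[e=f] (σ[c<=3](U) ⋈[c=f] S))) → 4

== RESULT ==
w | v | b | c | y
q | q | 2 | 1 | s
q | q | 4 | 1 | s
q | s | 2 | 1 | s
q | s | 4 | 1 | s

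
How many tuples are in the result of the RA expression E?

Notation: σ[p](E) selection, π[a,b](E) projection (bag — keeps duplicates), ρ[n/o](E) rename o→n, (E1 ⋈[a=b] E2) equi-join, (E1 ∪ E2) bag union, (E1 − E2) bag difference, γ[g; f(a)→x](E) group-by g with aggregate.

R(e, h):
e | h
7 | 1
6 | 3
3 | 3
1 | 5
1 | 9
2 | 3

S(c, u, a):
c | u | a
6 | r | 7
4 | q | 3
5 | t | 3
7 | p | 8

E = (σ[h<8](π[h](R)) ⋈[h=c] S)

Per-node cardinality:
  R → 6
  π[h](R) → 6
  σ[h<8](π[h](R)) → 5
  S → 4
  (σ[h<8](π[h](R)) ⋈[h=c] S) → 1

|E| = 1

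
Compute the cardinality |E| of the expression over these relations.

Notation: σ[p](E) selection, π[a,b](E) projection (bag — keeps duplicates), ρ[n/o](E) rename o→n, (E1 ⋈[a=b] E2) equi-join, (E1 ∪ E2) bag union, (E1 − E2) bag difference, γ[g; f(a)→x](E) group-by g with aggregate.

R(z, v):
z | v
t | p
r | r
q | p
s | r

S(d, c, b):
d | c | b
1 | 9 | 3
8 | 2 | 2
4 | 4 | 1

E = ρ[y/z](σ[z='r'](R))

Stepwise |·|:
  R → 4
  σ[z='r'](R) → 1
  ρ[y/z](σ[z='r'](R)) → 1

|E| = 1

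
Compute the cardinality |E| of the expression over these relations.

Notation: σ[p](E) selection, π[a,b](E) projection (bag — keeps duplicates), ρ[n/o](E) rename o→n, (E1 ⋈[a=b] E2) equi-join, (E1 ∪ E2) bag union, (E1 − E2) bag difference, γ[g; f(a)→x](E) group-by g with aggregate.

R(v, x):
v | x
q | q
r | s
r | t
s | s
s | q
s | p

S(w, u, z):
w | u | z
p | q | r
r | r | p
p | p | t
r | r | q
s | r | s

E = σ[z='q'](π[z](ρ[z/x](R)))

Per-node cardinality:
  R → 6
  ρ[z/x](R) → 6
  π[z](ρ[z/x](R)) → 6
  σ[z='q'](π[z](ρ[z/x](R))) → 2

|E| = 2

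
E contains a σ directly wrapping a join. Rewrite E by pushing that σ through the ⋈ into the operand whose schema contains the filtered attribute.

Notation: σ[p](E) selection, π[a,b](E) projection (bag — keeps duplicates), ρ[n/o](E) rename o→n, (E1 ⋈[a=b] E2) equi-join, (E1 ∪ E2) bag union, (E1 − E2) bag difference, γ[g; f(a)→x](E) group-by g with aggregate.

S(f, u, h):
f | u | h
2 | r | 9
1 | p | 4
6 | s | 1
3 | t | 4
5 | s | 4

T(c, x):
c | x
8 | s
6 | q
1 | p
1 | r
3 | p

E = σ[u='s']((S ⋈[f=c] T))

σ filters on u, owned by the left side.
E' = (σ[u='s'](S) ⋈[f=c] T)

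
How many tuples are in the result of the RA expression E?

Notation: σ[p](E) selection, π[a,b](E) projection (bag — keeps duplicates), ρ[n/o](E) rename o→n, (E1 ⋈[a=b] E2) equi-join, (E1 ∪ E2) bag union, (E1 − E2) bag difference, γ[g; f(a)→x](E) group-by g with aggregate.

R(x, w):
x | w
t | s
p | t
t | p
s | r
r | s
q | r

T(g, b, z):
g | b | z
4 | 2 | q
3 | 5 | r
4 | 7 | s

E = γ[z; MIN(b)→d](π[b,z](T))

Stepwise |·|:
  T → 3
  π[b,z](T) → 3
  γ[z; MIN(b)→d](π[b,z](T)) → 3

|E| = 3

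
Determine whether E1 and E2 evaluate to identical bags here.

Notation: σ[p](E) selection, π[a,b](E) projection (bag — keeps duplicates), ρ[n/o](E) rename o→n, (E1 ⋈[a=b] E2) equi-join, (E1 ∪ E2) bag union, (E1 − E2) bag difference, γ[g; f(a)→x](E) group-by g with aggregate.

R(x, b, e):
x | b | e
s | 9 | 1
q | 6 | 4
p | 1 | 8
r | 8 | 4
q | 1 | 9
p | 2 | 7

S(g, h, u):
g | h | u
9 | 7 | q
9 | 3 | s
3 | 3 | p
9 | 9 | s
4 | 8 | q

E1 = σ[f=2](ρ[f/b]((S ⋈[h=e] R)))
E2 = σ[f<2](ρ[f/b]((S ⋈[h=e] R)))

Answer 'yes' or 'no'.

E1 per-node cardinality:
  S → 5
  R → 6
  (S ⋈[h=e] R) → 3
  ρ[f/b]((S ⋈[h=e] R)) → 3
  σ[f=2](ρ[f/b]((S ⋈[h=e] R))) → 1
E2 per-node cardinality:
  S → 5
  R → 6
  (S ⋈[h=e] R) → 3
  ρ[f/b]((S ⋈[h=e] R)) → 3
  σ[f<2](ρ[f/b]((S ⋈[h=e] R))) → 2

E1 result:
g | h | u | x | f | e
9 | 7 | q | p | 2 | 7
E2 result:
g | h | u | x | f | e
4 | 8 | q | p | 1 | 8
9 | 9 | s | q | 1 | 9
Witness: (4, 8, 'q', 'p', 1, 8) appears 0× in E1 but 1× in E2.

no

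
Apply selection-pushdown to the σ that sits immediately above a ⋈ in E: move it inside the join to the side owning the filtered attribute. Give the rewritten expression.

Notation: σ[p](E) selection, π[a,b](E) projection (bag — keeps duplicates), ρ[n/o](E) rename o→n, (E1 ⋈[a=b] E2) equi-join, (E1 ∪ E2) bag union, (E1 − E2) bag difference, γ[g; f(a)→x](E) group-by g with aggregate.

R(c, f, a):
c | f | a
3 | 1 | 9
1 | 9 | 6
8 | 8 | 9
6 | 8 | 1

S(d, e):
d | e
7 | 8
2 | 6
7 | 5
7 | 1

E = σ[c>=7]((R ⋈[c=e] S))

σ filters on c, owned by the left side.
E' = (σ[c>=7](R) ⋈[c=e] S)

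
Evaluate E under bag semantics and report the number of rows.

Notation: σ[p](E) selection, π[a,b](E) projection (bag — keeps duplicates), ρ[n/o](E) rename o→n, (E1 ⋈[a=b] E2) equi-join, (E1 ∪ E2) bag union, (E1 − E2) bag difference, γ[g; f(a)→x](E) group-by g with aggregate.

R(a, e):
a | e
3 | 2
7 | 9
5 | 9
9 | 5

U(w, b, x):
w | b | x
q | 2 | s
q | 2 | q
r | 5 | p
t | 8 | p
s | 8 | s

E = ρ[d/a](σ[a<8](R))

Row counts bottom-up:
  R → 4
  σ[a<8](R) → 3
  ρ[d/a](σ[a<8](R)) → 3

|E| = 3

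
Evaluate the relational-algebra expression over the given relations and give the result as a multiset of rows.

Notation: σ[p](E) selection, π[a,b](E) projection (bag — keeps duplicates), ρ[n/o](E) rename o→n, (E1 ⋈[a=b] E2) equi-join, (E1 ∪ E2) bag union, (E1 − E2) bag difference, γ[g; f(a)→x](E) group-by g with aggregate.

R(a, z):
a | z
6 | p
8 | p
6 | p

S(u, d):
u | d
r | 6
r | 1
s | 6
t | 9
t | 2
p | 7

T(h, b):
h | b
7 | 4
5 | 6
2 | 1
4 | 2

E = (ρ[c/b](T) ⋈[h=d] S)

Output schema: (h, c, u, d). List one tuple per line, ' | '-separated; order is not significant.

Subexpression sizes:
  T → 4
  ρ[c/b](T) → 4
  S → 6
  (ρ[c/b](T) ⋈[h=d] S) → 2

== RESULT ==
h | c | u | d
2 | 1 | t | 2
7 | 4 | p | 7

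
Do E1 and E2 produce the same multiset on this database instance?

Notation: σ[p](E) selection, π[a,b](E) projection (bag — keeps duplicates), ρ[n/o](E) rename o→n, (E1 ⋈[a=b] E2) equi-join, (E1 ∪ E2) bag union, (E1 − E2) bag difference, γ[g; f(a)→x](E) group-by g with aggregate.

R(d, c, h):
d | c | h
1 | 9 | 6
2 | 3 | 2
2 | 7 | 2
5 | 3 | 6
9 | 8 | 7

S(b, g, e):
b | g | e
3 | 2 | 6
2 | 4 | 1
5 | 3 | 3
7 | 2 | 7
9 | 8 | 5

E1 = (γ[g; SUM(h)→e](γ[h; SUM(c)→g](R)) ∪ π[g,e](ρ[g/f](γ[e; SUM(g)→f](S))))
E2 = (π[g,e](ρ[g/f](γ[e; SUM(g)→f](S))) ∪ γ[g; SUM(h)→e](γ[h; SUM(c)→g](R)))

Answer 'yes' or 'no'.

E1 stepwise |·|:
  R → 5
  γ[h; SUM(c)→g](R) → 3
  γ[g; SUM(h)→e](γ[h; SUM(c)→g](R)) → 3
  S → 5
  γ[e; SUM(g)→f](S) → 5
  ρ[g/f](γ[e; SUM(g)→f](S)) → 5
  π[g,e](ρ[g/f](γ[e; SUM(g)→f](S))) → 5
  (γ[g; SUM(h)→e](γ[h; SUM(c)→g](R)) ∪ π[g,e](ρ[g/f](γ[e; SUM(g)→f](S)))) → 8
E2 stepwise |·|:
  S → 5
  γ[e; SUM(g)→f](S) → 5
  ρ[g/f](γ[e; SUM(g)→f](S)) → 5
  π[g,e](ρ[g/f](γ[e; SUM(g)→f](S))) → 5
  R → 5
  γ[h; SUM(c)→g](R) → 3
  γ[g; SUM(h)→e](γ[h; SUM(c)→g](R)) → 3
  (π[g,e](ρ[g/f](γ[e; SUM(g)→f](S))) ∪ γ[g; SUM(h)→e](γ[h; SUM(c)→g](R))) → 8

E1 and E2 produce the same multiset:
g | e
2 | 6
2 | 7
3 | 3
4 | 1
8 | 5
8 | 7
10 | 2
12 | 6

yes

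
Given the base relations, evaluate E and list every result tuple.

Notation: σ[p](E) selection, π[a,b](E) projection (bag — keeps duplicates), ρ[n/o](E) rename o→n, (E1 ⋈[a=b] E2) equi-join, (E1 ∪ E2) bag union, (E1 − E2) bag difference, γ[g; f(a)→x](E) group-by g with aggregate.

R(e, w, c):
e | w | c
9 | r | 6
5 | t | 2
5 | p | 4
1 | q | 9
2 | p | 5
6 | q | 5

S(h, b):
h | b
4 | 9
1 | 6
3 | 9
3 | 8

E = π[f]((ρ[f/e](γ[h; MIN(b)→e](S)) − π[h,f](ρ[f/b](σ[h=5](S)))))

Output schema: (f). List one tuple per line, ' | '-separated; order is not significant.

Per-node cardinality:
  S → 4
  γ[h; MIN(b)→e](S) → 3
  ρ[f/e](γ[h; MIN(b)→e](S)) → 3
  S → 4
  σ[h=5](S) → 0
  ρ[f/b](σ[h=5](S)) → 0
  π[h,f](ρ[f/b](σ[h=5](S))) → 0
  (ρ[f/e](γ[h; MIN(b)→e](S)) − π[h,f](ρ[f/b](σ[h=5](S)))) → 3
  π[f]((ρ[f/e](γ[h; MIN(b)→e](S)) − π[h,f](ρ[f/b](σ[h=5](S))))) → 3

== RESULT ==
f
6
8
9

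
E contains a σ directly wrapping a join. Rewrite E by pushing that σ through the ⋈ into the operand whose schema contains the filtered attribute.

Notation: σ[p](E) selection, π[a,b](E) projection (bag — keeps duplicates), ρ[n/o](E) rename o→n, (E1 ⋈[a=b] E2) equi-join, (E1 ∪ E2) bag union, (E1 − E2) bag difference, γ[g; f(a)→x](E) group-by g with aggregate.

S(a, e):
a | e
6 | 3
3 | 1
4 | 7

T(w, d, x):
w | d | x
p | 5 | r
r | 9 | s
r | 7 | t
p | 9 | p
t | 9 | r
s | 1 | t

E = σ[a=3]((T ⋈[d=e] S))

σ filters on a, owned by the right side.
E' = (T ⋈[d=e] σ[a=3](S))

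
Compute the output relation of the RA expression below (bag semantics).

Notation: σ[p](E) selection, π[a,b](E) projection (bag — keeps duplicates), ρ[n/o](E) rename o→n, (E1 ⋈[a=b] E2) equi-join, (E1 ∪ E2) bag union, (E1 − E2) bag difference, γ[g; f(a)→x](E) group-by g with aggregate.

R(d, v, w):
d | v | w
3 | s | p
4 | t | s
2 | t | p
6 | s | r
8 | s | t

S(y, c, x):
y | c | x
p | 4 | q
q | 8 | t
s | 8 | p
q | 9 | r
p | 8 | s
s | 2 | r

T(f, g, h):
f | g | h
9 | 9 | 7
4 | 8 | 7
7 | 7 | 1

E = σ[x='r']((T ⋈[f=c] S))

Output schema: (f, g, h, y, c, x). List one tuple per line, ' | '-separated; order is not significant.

Row counts bottom-up:
  T → 3
  S → 6
  (T ⋈[f=c] S) → 2
  σ[x='r']((T ⋈[f=c] S)) → 1

== RESULT ==
f | g | h | y | c | x
9 | 9 | 7 | q | 9 | r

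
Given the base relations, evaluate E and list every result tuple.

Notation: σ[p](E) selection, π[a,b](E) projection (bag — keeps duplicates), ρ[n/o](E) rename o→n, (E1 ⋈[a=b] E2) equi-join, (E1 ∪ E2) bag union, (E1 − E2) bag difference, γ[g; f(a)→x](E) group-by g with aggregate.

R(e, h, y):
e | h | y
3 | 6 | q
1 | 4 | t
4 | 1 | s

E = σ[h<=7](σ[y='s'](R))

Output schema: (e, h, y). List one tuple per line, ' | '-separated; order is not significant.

Stepwise |·|:
  R → 3
  σ[y='s'](R) → 1
  σ[h<=7](σ[y='s'](R)) → 1

== RESULT ==
e | h | y
4 | 1 | s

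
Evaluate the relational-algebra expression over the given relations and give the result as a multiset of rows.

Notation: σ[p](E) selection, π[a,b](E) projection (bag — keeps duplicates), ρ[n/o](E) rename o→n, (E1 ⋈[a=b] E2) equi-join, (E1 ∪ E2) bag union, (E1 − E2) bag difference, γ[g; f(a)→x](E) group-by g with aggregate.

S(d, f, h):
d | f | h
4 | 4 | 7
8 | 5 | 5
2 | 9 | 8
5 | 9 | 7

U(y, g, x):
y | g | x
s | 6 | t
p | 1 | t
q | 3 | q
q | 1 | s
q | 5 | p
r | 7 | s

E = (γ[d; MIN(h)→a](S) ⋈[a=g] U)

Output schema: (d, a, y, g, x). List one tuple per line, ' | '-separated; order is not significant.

Stepwise |·|:
  S → 4
  γ[d; MIN(h)→a](S) → 4
  U → 6
  (γ[d; MIN(h)→a](S) ⋈[a=g] U) → 3

== RESULT ==
d | a | y | g | x
4 | 7 | r | 7 | s
5 | 7 | r | 7 | s
8 | 5 | q | 5 | p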